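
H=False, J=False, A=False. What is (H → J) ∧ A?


H = False, J = False, A = False
Expression: (H → J) ∧ A
Step 1: H → J = False → False (false only if H=True, J=False) = True
Step 2: (True) ∧ A = True AND False = False

False


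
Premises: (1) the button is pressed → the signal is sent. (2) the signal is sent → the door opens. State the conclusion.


Hypothetical syllogism: P → Q, Q → R ⊢ P → R
Premise 1: the button is pressed → the signal is sent
Premise 2: the signal is sent → the door opens
Chain the implications: the middle term (the signal is sent) links the two.
Conclusion: If the button is pressed, then the door opens.

If the button is pressed, then the door opens.


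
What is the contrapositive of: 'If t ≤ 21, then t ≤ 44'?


Original: If t ≤ 21, then t ≤ 44
Contrapositive: If ¬Q, then ¬P
Negate Q: not (t ≤ 44)
Negate P: not (t ≤ 21)

If not (t ≤ 44), then not (t ≤ 21).


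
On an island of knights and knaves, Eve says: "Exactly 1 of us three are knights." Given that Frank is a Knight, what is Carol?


Eve claims exactly 1 knights among Eve, Frank, Carol.
Given: Frank is a Knight.

Case 1: Eve is a Knight (tells truth)
  Then exactly 1 of the three are knights.
  Counting Eve, Frank: 2 knight(s) so far. Need -1 more → impossible.
Case 2: Eve is a Knave (lies)
  Then the count is NOT 1.
  If Carol = Knave, count = 1 = 1 → claim would be true, contradicts lie.
  If Carol = Knight, count = 2 ≠ 1 → lie confirmed ✓

Carol is a Knight.

Knight


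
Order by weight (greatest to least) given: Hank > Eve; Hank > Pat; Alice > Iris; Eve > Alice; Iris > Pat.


Constraints: Hank > Eve; Hank > Pat; Alice > Iris; Eve > Alice; Iris > Pat
Method: at each step, the next-highest is the one remaining person who never appears on the smaller side of a constraint between remaining people.
  Step 1: remaining {Iris, Alice, Eve, Hank, Pat}; on the smaller side: {Iris, Alice, Eve, Pat} → Hank is next (Hank > Eve; Hank > Pat).
  Step 2: remaining {Iris, Alice, Eve, Pat}; on the smaller side: {Iris, Alice, Pat} → Eve is next (Eve > Alice).
  Step 3: remaining {Iris, Alice, Pat}; on the smaller side: {Iris, Pat} → Alice is next (Alice > Iris).
  Step 4: remaining {Iris, Pat}; on the smaller side: {Pat} → Iris is next (Iris > Pat).
  Step 5: only Pat remains → lowest.
Final ranking (highest to lowest):

Hank > Eve > Alice > Iris > Pat


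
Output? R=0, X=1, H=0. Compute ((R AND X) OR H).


R AND X = 0&1 = 0
0 OR 0 = 0

0


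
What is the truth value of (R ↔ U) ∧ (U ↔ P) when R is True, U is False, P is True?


R = True, U = False, P = True
Step 1: R ↔ U is true when R and U have the same value. Result: False
Step 2: U ↔ P is true when U and P have the same value. Result: False
Step 3: False ∧ False = False

False


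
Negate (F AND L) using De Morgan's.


De Morgan's law: ¬(P ∧ Q) ≡ ¬P ∨ ¬Q
¬(F ∧ L) = ¬F ∨ ¬L

¬F ∨ ¬L


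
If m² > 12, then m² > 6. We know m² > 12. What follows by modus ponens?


Modus ponens: P → Q, P ⊢ Q
P: m² > 12
Q: m² > 6
We have P → Q and P is true.
By modus ponens, Q must be true.

m² > 6


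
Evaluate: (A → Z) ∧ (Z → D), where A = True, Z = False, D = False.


A = True, Z = False, D = False
Step 1: A → Z is false only when A=True and Z=False. Result: False
Step 2: Z → D is false only when Z=True and D=False. Result: True
Step 3: False ∧ True = False

False


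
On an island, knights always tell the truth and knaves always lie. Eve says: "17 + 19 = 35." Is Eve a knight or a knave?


Statement: "17 + 19 = 35."
Actual: 17 + 19 = 36
Claimed: 35
Statement is FALSE → Eve lies → Knave

Knave


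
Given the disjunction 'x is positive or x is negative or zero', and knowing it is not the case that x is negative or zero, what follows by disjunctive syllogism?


Disjunctive syllogism: P ∨ Q, ¬P ⊢ Q
Disjunction: x is positive ∨ x is negative or zero
We know it is not the case that x is negative or zero.
By disjunctive syllogism, the other disjunct must be true.

x is positive


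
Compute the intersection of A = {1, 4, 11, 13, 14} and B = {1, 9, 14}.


A = {1, 4, 11, 13, 14}
B = {1, 9, 14}
Operation: intersection
Elements in both: 1, 14

{1, 14}


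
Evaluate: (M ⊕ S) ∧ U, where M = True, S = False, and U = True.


M = True, S = False, U = True
Step 1: M ⊕ S = True XOR False = True
Step 2: True ∧ U = True AND True = True
XOR true when exactly one of M,S is true; then AND with U.

True


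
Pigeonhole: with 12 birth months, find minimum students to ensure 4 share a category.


Pigeonhole: to guarantee k in one of n categories, need (k-1)×n + 1.
k = 4, n = 12
Minimum = (4-1) × 12 + 1 = 3 × 12 + 1

37


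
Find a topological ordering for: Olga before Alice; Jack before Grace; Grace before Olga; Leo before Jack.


Constraints: Olga before Alice; Jack before Grace; Grace before Olga; Leo before Jack
Method: repeatedly schedule the remaining task that has no remaining task required before it.
  Step 1: remaining {Jack, Leo, Grace, Olga, Alice}; every task except Leo still has a predecessor pending → schedule Leo.
  Step 2: remaining {Jack, Grace, Olga, Alice}; every task except Jack still has a predecessor pending → schedule Jack.
  Step 3: remaining {Grace, Olga, Alice}; every task except Grace still has a predecessor pending → schedule Grace.
  Step 4: remaining {Olga, Alice}; every task except Olga still has a predecessor pending → schedule Olga.
  Step 5: only Alice remains → schedule Alice.
Resulting order:

Leo → Jack → Grace → Olga → Alice


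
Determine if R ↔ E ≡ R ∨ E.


Expression 1: R ↔ E
Expression 2: R ∨ E
Truth table (R E | Expr1 Expr2):
  T T |   T     T
  T F |   F     T   ← differ
  F T |   F     T   ← differ
  F F |   T     F   ← differ
Counterexample: R=T, E=F gives Expr1 = F but Expr2 = T, so the expressions are NOT logically equivalent.

No


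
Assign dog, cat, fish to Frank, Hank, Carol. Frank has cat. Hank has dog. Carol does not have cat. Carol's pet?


From clues:
  Hank → dog
  Frank → cat
By elimination, Carol gets the remaining.

fish


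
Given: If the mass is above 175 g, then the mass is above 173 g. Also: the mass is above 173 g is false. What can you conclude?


Modus tollens: P → Q, ¬Q ⊢ ¬P
P: the mass is above 175 g
Q: the mass is above 173 g
We have P → Q and Q is false.
By modus tollens, P must be false.

It is not the case that the mass is above 175 g


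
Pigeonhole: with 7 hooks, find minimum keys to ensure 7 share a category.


Pigeonhole: to guarantee k in one of n categories, need (k-1)×n + 1.
k = 7, n = 7
Minimum = (7-1) × 7 + 1 = 6 × 7 + 1

43


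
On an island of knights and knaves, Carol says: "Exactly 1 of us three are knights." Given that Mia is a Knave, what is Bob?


Carol claims exactly 1 knights among Carol, Mia, Bob.
Given: Mia is a Knave.

Case 1: Carol is a Knight (tells truth)
  Then exactly 1 of the three are knights.
  Counting Carol, Mia: 1 knight(s) so far. Need 0 more → Bob = Knave.
Case 2: Carol is a Knave (lies)
  Then the count is NOT 1.
  If Bob = Knight, count = 1 = 1 → claim would be true, contradicts lie.
  If Bob = Knave, count = 0 ≠ 1 → lie confirmed ✓

Bob is a Knave.

Knave


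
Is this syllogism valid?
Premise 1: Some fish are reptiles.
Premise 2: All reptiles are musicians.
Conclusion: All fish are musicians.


Premise 1: Some fish are reptiles.
Premise 2: All reptiles are musicians.
Conclusion: All fish are musicians.
Fallacy: illicit minor. The minor term (fish) is distributed in the conclusion ('All fish ...') but undistributed in its premise ('Some fish are reptiles' doesn't cover all fish).
Only 'Some fish are musicians' follows, not 'All'.

Invalid


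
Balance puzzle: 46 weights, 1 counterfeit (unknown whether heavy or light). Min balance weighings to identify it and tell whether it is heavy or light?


Let n = 46. 92 possibilities (n weights × lighter/heavier); each weighing has 3 outcomes.
Bound for k weighings: say the first weighing puts j weights on each pan. If it tips, the 2j weighed weights remain suspects (each with a known direction) and k-1 weighings give 3^(k-1) outcomes; 3^(k-1) is odd, so 2j ≤ 3^(k-1) - 1. If it balances, the n - 2j unweighed weights remain with direction unknown: 2(n - 2j) ≤ 3^(k-1) - 1 by the same parity argument. Adding, n ≤ (3^(k-1) - 1) + (3^(k-1) - 1)/2 = (3^k - 3)/2, and the classical three-group strategy achieves this (3 weights in 2 weighings, 12 in 3, 39 in 4, 120 in 5).
So we need the smallest k with (3^k - 3)/2 ≥ 46.
k = 4: (3^4 - 3)/2 = 39 < 46 ✗
k = 5: (3^5 - 3)/2 = 120 ≥ 46 ✓

5


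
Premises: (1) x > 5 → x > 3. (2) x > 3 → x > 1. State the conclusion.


Hypothetical syllogism: P → Q, Q → R ⊢ P → R
Premise 1: x > 5 → x > 3
Premise 2: x > 3 → x > 1
Chain the implications: the middle term (x > 3) links the two.
Conclusion: If x > 5, then x > 1.

If x > 5, then x > 1.


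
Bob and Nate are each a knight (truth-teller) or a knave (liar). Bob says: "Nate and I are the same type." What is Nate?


Bob says: "Nate and I are the same type."
Case 1: Bob is a Knight (truth-teller)
  Statement is true → they ARE the same → Nate is also a Knight
Case 2: Bob is a Knave (liar)
  Statement is false → they are NOT the same → Nate is a Knight
In both cases, Nate is a Knight.

Knight


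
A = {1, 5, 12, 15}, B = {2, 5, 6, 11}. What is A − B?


A = {1, 5, 12, 15}
B = {2, 5, 6, 11}
Operation: difference A − B
In A but not B: 1, 12, 15

{1, 12, 15}


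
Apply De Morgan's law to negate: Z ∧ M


De Morgan's law: ¬(P ∧ Q) ≡ ¬P ∨ ¬Q
¬(Z ∧ M) = ¬Z ∨ ¬M

¬Z ∨ ¬M


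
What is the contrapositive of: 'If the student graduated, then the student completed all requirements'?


Original: If the student graduated, then the student completed all requirements
Contrapositive: If ¬Q, then ¬P
Negate Q: not (the student completed all requirements)
Negate P: not (the student graduated)

If not (the student completed all requirements), then not (the student graduated).


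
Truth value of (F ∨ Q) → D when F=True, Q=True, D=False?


F = True, Q = True, D = False
Expression: (F ∨ Q) → D
Step 1: F ∨ Q = True OR True = True
Step 2: (True) → D = True → False (false only if antecedent True and consequent False) = False

False


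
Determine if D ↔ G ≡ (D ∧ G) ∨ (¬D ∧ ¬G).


Expression 1: D ↔ G
Expression 2: (D ∧ G) ∨ (¬D ∧ ¬G)
Truth table (D G | Expr1 Expr2):
  T T |   T     T
  T F |   F     F
  F T |   F     F
  F F |   T     T
All 4 rows agree, so the expressions are logically equivalent.

Yes


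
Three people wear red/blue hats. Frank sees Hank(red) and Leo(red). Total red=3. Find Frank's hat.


Total red = 3, seen red = 2
Own red = 3 - 2 = 1
Frank's hat is red.

red


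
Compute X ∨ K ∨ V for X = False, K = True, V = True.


X = False, K = True, V = True
Step 1: X ∨ K = False OR True = True
Step 2: True ∨ V = True OR True = True
OR is true when at least one operand is true.

True


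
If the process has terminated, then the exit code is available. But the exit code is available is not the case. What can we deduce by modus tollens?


Modus tollens: P → Q, ¬Q ⊢ ¬P
P: the process has terminated
Q: the exit code is available
We have P → Q and Q is false.
By modus tollens, P must be false.

It is not the case that the process has terminated


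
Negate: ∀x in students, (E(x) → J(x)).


Original: ∀x (E(x) → J(x))
Rule: ¬∀→∃, ¬∃→∀, negate predicate.
Negation: ∃x (E(x) ∧ ¬J(x))

∃x (E(x) ∧ ¬J(x))


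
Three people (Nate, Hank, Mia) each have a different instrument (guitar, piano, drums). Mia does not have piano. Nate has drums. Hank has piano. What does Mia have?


From clues:
  Nate → drums
  Hank → piano
By elimination, Mia gets the remaining.

guitar


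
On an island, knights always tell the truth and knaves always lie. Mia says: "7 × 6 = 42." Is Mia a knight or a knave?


Statement: "7 × 6 = 42."
Actual: 7 × 6 = 42
Claimed: 42
Statement is TRUE → Mia tells the truth → Knight

Knight


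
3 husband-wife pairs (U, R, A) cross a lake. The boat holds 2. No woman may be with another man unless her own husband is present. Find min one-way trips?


Label couples U, R, A (H = husband, W = wife).
Counting alone: 6 people, the boat carries 2 and someone must bring it back, so each round trip nets at most +1 on the far side until the last crossing → at least 9 trips. The jealousy constraint makes 9 impossible; the shortest valid schedule has 11:
1. WU+WR →  (far: WU,WR; near: HU,HR,HA,WA)
2. WU ←       (far: WR; near: HU,HR,HA,WU,WA)
3. WU+WA →  (far: WU,WR,WA; near: HU,HR,HA)
4. WU ←       (far: WR,WA; near: HU,HR,HA,WU)
5. HR+HA →  (far: HR,WR,HA,WA; near: HU,WU)
6. HR+WR ←  (far: HA,WA; near: HU,WU,HR,WR)
7. HU+HR →  (far: HU,HR,HA,WA; near: WU,WR)
8. WA ←       (far: HU,HR,HA; near: WU,WR,WA)
9. WU+WR →  (far: HU,WU,HR,WR,HA; near: WA)
10. HA ←      (far: HU,WU,HR,WR; near: HA,WA)
11. HA+WA → (far: all six; near: empty)
In every state each wife is either with her husband or with no other man.
Minimum trips = 11

11


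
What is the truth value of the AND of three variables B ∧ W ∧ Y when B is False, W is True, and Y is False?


B = False, W = True, Y = False
Step 1: B ∧ W = False AND True = False
Step 2: (False) ∧ Y = (False) AND False = False
AND is true only when ALL operands are true.

False


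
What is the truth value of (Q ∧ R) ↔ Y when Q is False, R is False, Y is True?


Q = False, R = False, Y = True
Step 1: Q ∧ R = False AND False = False
Step 2: (False) ↔ Y: true when both sides have same truth value.
Result: False ↔ True = False

False


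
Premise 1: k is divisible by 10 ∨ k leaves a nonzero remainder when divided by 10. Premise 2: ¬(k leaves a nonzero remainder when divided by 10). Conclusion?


Disjunctive syllogism: P ∨ Q, ¬P ⊢ Q
Disjunction: k is divisible by 10 ∨ k leaves a nonzero remainder when divided by 10
We know it is not the case that k leaves a nonzero remainder when divided by 10.
By disjunctive syllogism, the other disjunct must be true.

k is divisible by 10


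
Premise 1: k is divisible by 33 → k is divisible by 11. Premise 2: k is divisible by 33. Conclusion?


Modus ponens: P → Q, P ⊢ Q
P: k is divisible by 33
Q: k is divisible by 11
We have P → Q and P is true.
By modus ponens, Q must be true.

k is divisible by 11


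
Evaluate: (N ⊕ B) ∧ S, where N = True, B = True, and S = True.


N = True, B = True, S = True
Step 1: N ⊕ B = True XOR True = False
Step 2: False ∧ S = False AND True = False
XOR true when exactly one of N,B is true; then AND with S.

False


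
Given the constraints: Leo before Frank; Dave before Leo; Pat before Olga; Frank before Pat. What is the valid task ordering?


Constraints: Leo before Frank; Dave before Leo; Pat before Olga; Frank before Pat
Method: repeatedly schedule the remaining task that has no remaining task required before it.
  Step 1: remaining {Pat, Olga, Frank, Leo, Dave}; every task except Dave still has a predecessor pending → schedule Dave.
  Step 2: remaining {Pat, Olga, Frank, Leo}; every task except Leo still has a predecessor pending → schedule Leo.
  Step 3: remaining {Pat, Olga, Frank}; every task except Frank still has a predecessor pending → schedule Frank.
  Step 4: remaining {Pat, Olga}; every task except Pat still has a predecessor pending → schedule Pat.
  Step 5: only Olga remains → schedule Olga.
Resulting order:

Dave → Leo → Frank → Pat → Olga


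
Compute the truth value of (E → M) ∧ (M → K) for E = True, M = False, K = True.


E = True, M = False, K = True
Step 1: E → M is false only when E=True and M=False. Result: False
Step 2: M → K is false only when M=True and K=False. Result: True
Step 3: False ∧ True = False

False


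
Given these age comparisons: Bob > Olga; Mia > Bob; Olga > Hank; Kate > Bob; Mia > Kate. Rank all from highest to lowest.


Constraints: Bob > Olga; Mia > Bob; Olga > Hank; Kate > Bob; Mia > Kate
Method: at each step, the next-highest is the one remaining person who never appears on the smaller side of a constraint between remaining people.
  Step 1: remaining {Hank, Olga, Mia, Bob, Kate}; on the smaller side: {Hank, Olga, Bob, Kate} → Mia is next (Mia > Bob; Mia > Kate).
  Step 2: remaining {Hank, Olga, Bob, Kate}; on the smaller side: {Hank, Olga, Bob} → Kate is next (Kate > Bob).
  Step 3: remaining {Hank, Olga, Bob}; on the smaller side: {Hank, Olga} → Bob is next (Bob > Olga).
  Step 4: remaining {Hank, Olga}; on the smaller side: {Hank} → Olga is next (Olga > Hank).
  Step 5: only Hank remains → lowest.
Final ranking (highest to lowest):

Mia > Kate > Bob > Olga > Hank


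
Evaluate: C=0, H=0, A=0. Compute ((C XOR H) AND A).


C XOR H = 0^0 = 0
0 AND 0 = 0

0


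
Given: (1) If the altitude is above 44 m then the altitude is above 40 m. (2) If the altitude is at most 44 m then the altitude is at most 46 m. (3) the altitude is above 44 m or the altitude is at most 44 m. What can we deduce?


Constructive dilemma: (P → Q) ∧ (R → S), P ∨ R ⊢ Q ∨ S
Premise 1: the altitude is above 44 m → the altitude is above 40 m
Premise 2: the altitude is at most 44 m → the altitude is at most 46 m
Premise 3: the altitude is above 44 m ∨ the altitude is at most 44 m
Case 1: Assuming the altitude is above 44 m, then by Premise 1, the altitude is above 40 m.
Case 2: Assuming the altitude is at most 44 m, then by Premise 2, the altitude is at most 46 m.
Since one of the altitude is above 44 m or the altitude is at most 44 m must hold, we get the altitude is above 40 m or the altitude is at most 46 m.

The altitude is above 40 m or the altitude is at most 46 m.


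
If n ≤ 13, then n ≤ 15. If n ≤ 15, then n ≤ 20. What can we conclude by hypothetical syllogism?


Hypothetical syllogism: P → Q, Q → R ⊢ P → R
Premise 1: n ≤ 13 → n ≤ 15
Premise 2: n ≤ 15 → n ≤ 20
Chain the implications: the middle term (n ≤ 15) links the two.
Conclusion: If n ≤ 13, then n ≤ 20.

If n ≤ 13, then n ≤ 20.


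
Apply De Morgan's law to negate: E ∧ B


De Morgan's law: ¬(P ∧ Q) ≡ ¬P ∨ ¬Q
¬(E ∧ B) = ¬E ∨ ¬B

¬E ∨ ¬B


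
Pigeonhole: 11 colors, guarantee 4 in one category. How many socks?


Pigeonhole: to guarantee k in one of n categories, need (k-1)×n + 1.
k = 4, n = 11
Minimum = (4-1) × 11 + 1 = 3 × 11 + 1

34


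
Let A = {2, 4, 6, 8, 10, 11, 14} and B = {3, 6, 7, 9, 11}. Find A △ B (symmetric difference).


A = {2, 4, 6, 8, 10, 11, 14}
B = {3, 6, 7, 9, 11}
Operation: symmetric difference
In A only: [2, 4, 8, 10, 14], in B only: [3, 7, 9]

{2, 3, 4, 7, 8, 9, 10, 14}


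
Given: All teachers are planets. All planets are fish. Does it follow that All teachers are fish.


Premise 1: All teachers are planets.
Premise 2: All planets are fish.
Conclusion: All teachers are fish.
Barbara syllogism (AAA-1): All A are B, All B are C → All A are C.
Middle term (planets) distributed in premise 2.

Valid


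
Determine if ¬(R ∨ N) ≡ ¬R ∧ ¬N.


Expression 1: ¬(R ∨ N)
Expression 2: ¬R ∧ ¬N
Truth table (R N | Expr1 Expr2):
  T T |   F     F
  T F |   F     F
  F T |   F     F
  F F |   T     T
All 4 rows agree, so the expressions are logically equivalent.

Yes


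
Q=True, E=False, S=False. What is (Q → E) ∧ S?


Q = True, E = False, S = False
Expression: (Q → E) ∧ S
Step 1: Q → E = True → False (false only if Q=True, E=False) = False
Step 2: (False) ∧ S = False AND False = False

False


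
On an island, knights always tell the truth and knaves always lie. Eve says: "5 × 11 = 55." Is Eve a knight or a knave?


Statement: "5 × 11 = 55."
Actual: 5 × 11 = 55
Claimed: 55
Statement is TRUE → Eve tells the truth → Knight

Knight


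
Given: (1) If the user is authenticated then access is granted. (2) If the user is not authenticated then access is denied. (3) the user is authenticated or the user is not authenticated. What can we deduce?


Constructive dilemma: (P → Q) ∧ (R → S), P ∨ R ⊢ Q ∨ S
Premise 1: the user is authenticated → access is granted
Premise 2: the user is not authenticated → access is denied
Premise 3: the user is authenticated ∨ the user is not authenticated
Case 1: Assuming the user is authenticated, then by Premise 1, access is granted.
Case 2: Assuming the user is not authenticated, then by Premise 2, access is denied.
Since one of the user is authenticated or the user is not authenticated must hold, we get access is granted or access is denied.

Access is granted or access is denied.


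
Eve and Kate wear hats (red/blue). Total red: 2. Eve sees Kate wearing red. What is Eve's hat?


Total red = 2, Kate = red
Red accounted for: 1
Remaining for Eve: 1
Eve's hat is red.

red


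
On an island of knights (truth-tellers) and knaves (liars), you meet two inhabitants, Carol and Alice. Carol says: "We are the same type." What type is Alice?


Carol says: "We are the same type."
Case 1: Carol is a Knight (truth-teller)
  Statement is true → they ARE the same → Alice is also a Knight
Case 2: Carol is a Knave (liar)
  Statement is false → they are NOT the same → Alice is a Knight
In both cases, Alice is a Knight.

Knight


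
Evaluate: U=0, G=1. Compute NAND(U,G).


U AND G = 0
NOT(0) = 1

1


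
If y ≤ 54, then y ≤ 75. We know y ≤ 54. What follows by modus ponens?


Modus ponens: P → Q, P ⊢ Q
P: y ≤ 54
Q: y ≤ 75
We have P → Q and P is true.
By modus ponens, Q must be true.

y ≤ 75


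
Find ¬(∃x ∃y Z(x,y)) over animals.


Original: ∃x ∃y Z(x,y)
Rule: ¬∀→∃, ¬∃→∀, negate predicate.
Negation: ∀x ∀y ¬Z(x,y)

∀x ∀y ¬Z(x,y)


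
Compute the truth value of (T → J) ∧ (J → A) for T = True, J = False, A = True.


T = True, J = False, A = True
Step 1: T → J is false only when T=True and J=False. Result: False
Step 2: J → A is false only when J=True and A=False. Result: True
Step 3: False ∧ True = False

False


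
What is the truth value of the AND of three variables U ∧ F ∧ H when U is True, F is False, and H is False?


U = True, F = False, H = False
Step 1: U ∧ F = True AND False = False
Step 2: (False) ∧ H = (False) AND False = False
AND is true only when ALL operands are true.

False


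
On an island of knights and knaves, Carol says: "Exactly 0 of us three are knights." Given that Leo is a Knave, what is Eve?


Carol claims exactly 0 knights among Carol, Leo, Eve.
Given: Leo is a Knave.

Case 1: Carol is a Knight (tells truth)
  Then exactly 0 of the three are knights.
  Counting Carol, Leo: 1 knight(s) so far. Need -1 more → impossible.
Case 2: Carol is a Knave (lies)
  Then the count is NOT 0.
  If Eve = Knave, count = 0 = 0 → claim would be true, contradicts lie.
  If Eve = Knight, count = 1 ≠ 0 → lie confirmed ✓

Eve is a Knight.

Knight


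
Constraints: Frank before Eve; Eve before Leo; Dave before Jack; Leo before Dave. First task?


Constraints: Frank before Eve; Eve before Leo; Dave before Jack; Leo before Dave
The first task can have nothing scheduled before it, so it must never appear on the right of a 'before'.
Tasks appearing after some 'before': Eve, Leo, Jack, Dave.
The only task not in that list is Frank → it is first.

Frank


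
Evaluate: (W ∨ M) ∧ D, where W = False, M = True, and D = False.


W = False, M = True, D = False
Step 1: W ∨ M = False OR True = True
Step 2: True ∧ D = True AND False = False
OR is true when at least one operand is true; AND requires both.

False


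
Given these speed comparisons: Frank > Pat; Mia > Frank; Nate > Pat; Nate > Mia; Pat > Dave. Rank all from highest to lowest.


Constraints: Frank > Pat; Mia > Frank; Nate > Pat; Nate > Mia; Pat > Dave
Method: at each step, the next-highest is the one remaining person who never appears on the smaller side of a constraint between remaining people.
  Step 1: remaining {Frank, Nate, Mia, Dave, Pat}; on the smaller side: {Frank, Mia, Dave, Pat} → Nate is next (Nate > Pat; Nate > Mia).
  Step 2: remaining {Frank, Mia, Dave, Pat}; on the smaller side: {Frank, Dave, Pat} → Mia is next (Mia > Frank).
  Step 3: remaining {Frank, Dave, Pat}; on the smaller side: {Dave, Pat} → Frank is next (Frank > Pat).
  Step 4: remaining {Dave, Pat}; on the smaller side: {Dave} → Pat is next (Pat > Dave).
  Step 5: only Dave remains → lowest.
Final ranking (highest to lowest):

Nate > Mia > Frank > Pat > Dave


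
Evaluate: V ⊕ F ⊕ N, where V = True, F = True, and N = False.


V = True, F = True, N = False
Step 1: V ⊕ F = True XOR True = False
Step 2: False ⊕ N = False XOR False = False
XOR is true when an odd number of operands are true.

False


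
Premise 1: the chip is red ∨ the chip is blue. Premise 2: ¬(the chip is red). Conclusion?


Disjunctive syllogism: P ∨ Q, ¬P ⊢ Q
Disjunction: the chip is red ∨ the chip is blue
We know it is not the case that the chip is red.
By disjunctive syllogism, the other disjunct must be true.

The chip is blue


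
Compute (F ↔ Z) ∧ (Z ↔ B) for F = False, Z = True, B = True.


F = False, Z = True, B = True
Step 1: F ↔ Z is true when F and Z have the same value. Result: False
Step 2: Z ↔ B is true when Z and B have the same value. Result: True
Step 3: False ∧ True = False

False


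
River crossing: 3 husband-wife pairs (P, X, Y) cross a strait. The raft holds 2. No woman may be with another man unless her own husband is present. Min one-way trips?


Label couples P, X, Y (H = husband, W = wife).
Counting alone: 6 people, the raft carries 2 and someone must bring it back, so each round trip nets at most +1 on the far side until the last crossing → at least 9 trips. The jealousy constraint makes 9 impossible; the shortest valid schedule has 11:
1. WP+WX →  (far: WP,WX; near: HP,HX,HY,WY)
2. WP ←       (far: WX; near: HP,HX,HY,WP,WY)
3. WP+WY →  (far: WP,WX,WY; near: HP,HX,HY)
4. WP ←       (far: WX,WY; near: HP,HX,HY,WP)
5. HX+HY →  (far: HX,WX,HY,WY; near: HP,WP)
6. HX+WX ←  (far: HY,WY; near: HP,WP,HX,WX)
7. HP+HX →  (far: HP,HX,HY,WY; near: WP,WX)
8. WY ←       (far: HP,HX,HY; near: WP,WX,WY)
9. WP+WX →  (far: HP,WP,HX,WX,HY; near: WY)
10. HY ←      (far: HP,WP,HX,WX; near: HY,WY)
11. HY+WY → (far: all six; near: empty)
In every state each wife is either with her husband or with no other man.
Minimum trips = 11

11


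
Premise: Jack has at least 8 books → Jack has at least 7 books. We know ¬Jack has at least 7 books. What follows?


Modus tollens: P → Q, ¬Q ⊢ ¬P
P: Jack has at least 8 books
Q: Jack has at least 7 books
We have P → Q and Q is false.
By modus tollens, P must be false.

It is not the case that Jack has at least 8 books


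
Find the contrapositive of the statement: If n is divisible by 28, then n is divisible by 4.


Original: If n is divisible by 28, then n is divisible by 4
Contrapositive: If ¬Q, then ¬P
Negate Q: not (n is divisible by 4)
Negate P: not (n is divisible by 28)

If not (n is divisible by 4), then not (n is divisible by 28).


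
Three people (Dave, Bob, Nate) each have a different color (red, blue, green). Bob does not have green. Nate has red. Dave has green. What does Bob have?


From clues:
  Nate → red
  Dave → green
By elimination, Bob gets the remaining.

blue


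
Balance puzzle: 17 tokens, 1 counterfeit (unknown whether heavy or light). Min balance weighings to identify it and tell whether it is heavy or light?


Let n = 17. 34 possibilities (n tokens × lighter/heavier); each weighing has 3 outcomes.
Bound for k weighings: say the first weighing puts j tokens on each pan. If it tips, the 2j weighed tokens remain suspects (each with a known direction) and k-1 weighings give 3^(k-1) outcomes; 3^(k-1) is odd, so 2j ≤ 3^(k-1) - 1. If it balances, the n - 2j unweighed tokens remain with direction unknown: 2(n - 2j) ≤ 3^(k-1) - 1 by the same parity argument. Adding, n ≤ (3^(k-1) - 1) + (3^(k-1) - 1)/2 = (3^k - 3)/2, and the classical three-group strategy achieves this (3 tokens in 2 weighings, 12 in 3, 39 in 4, 120 in 5).
So we need the smallest k with (3^k - 3)/2 ≥ 17.
k = 3: (3^3 - 3)/2 = 12 < 17 ✗
k = 4: (3^4 - 3)/2 = 39 ≥ 17 ✓

4


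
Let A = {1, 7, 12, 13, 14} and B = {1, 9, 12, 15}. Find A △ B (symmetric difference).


A = {1, 7, 12, 13, 14}
B = {1, 9, 12, 15}
Operation: symmetric difference
In A only: [7, 13, 14], in B only: [9, 15]

{7, 9, 13, 14, 15}


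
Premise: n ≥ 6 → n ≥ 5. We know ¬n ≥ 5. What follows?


Modus tollens: P → Q, ¬Q ⊢ ¬P
P: n ≥ 6
Q: n ≥ 5
We have P → Q and Q is false.
By modus tollens, P must be false.

It is not the case that n ≥ 6


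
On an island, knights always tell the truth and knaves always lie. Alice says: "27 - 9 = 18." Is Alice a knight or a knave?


Statement: "27 - 9 = 18."
Actual: 27 - 9 = 18
Claimed: 18
Statement is TRUE → Alice tells the truth → Knight

Knight


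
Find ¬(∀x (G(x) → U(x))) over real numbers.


Original: ∀x (G(x) → U(x))
Rule: ¬∀→∃, ¬∃→∀, negate predicate.
Negation: ∃x (G(x) ∧ ¬U(x))

∃x (G(x) ∧ ¬U(x))


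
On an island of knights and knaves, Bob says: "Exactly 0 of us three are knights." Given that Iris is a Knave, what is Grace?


Bob claims exactly 0 knights among Bob, Iris, Grace.
Given: Iris is a Knave.

Case 1: Bob is a Knight (tells truth)
  Then exactly 0 of the three are knights.
  Counting Bob, Iris: 1 knight(s) so far. Need -1 more → impossible.
Case 2: Bob is a Knave (lies)
  Then the count is NOT 0.
  If Grace = Knave, count = 0 = 0 → claim would be true, contradicts lie.
  If Grace = Knight, count = 1 ≠ 0 → lie confirmed ✓

Grace is a Knight.

Knight


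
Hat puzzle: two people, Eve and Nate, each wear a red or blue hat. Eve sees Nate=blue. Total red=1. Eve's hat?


Total red = 1, Nate = blue
Red accounted for: 0
Remaining for Eve: 1
Eve's hat is red.

red


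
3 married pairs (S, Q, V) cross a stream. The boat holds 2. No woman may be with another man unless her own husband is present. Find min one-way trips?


Label couples S, Q, V (H = husband, W = wife).
Counting alone: 6 people, the boat carries 2 and someone must bring it back, so each round trip nets at most +1 on the far side until the last crossing → at least 9 trips. The jealousy constraint makes 9 impossible; the shortest valid schedule has 11:
1. WS+WQ →  (far: WS,WQ; near: HS,HQ,HV,WV)
2. WS ←       (far: WQ; near: HS,HQ,HV,WS,WV)
3. WS+WV →  (far: WS,WQ,WV; near: HS,HQ,HV)
4. WS ←       (far: WQ,WV; near: HS,HQ,HV,WS)
5. HQ+HV →  (far: HQ,WQ,HV,WV; near: HS,WS)
6. HQ+WQ ←  (far: HV,WV; near: HS,WS,HQ,WQ)
7. HS+HQ →  (far: HS,HQ,HV,WV; near: WS,WQ)
8. WV ←       (far: HS,HQ,HV; near: WS,WQ,WV)
9. WS+WQ →  (far: HS,WS,HQ,WQ,HV; near: WV)
10. HV ←      (far: HS,WS,HQ,WQ; near: HV,WV)
11. HV+WV → (far: all six; near: empty)
In every state each wife is either with her husband or with no other man.
Minimum trips = 11

11


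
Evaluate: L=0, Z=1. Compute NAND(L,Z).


L AND Z = 0
NOT(0) = 1

1


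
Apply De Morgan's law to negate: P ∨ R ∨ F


De Morgan's law: ¬(P ∨ Q ∨ R) ≡ ¬P ∧ ¬Q ∧ ¬R
¬(P ∨ R ∨ F) = ¬P ∧ ¬R ∧ ¬F

¬P ∧ ¬R ∧ ¬F


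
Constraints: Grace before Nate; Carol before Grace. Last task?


Constraints: Grace before Nate; Carol before Grace
The last task can have nothing scheduled after it, so it must never appear on the left of a 'before'.
Tasks appearing before some other task: Grace, Carol.
The only task not in that list is Nate → it is last.

Nate


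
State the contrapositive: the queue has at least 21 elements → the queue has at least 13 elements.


Original: If the queue has at least 21 elements, then the queue has at least 13 elements
Contrapositive: If ¬Q, then ¬P
Negate Q: not (the queue has at least 13 elements)
Negate P: not (the queue has at least 21 elements)

If not (the queue has at least 13 elements), then not (the queue has at least 21 elements).


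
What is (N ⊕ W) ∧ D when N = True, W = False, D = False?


N = True, W = False, D = False
Step 1: N ⊕ W = True XOR False = True
Step 2: True ∧ D = True AND False = False
XOR true when exactly one of N,W is true; then AND with D.

False


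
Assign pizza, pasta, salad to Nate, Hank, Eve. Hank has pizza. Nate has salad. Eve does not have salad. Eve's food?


From clues:
  Hank → pizza
  Nate → salad
By elimination, Eve gets the remaining.

pasta


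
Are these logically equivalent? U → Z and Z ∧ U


Expression 1: U → Z
Expression 2: Z ∧ U
Truth table (U Z | Expr1 Expr2):
  T T |   T     T
  T F |   F     F
  F T |   T     F   ← differ
  F F |   T     F   ← differ
Counterexample: U=F, Z=T gives Expr1 = T but Expr2 = F, so the expressions are NOT logically equivalent.

No


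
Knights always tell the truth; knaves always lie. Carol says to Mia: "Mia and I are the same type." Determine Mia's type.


Carol says: "Mia and I are the same type."
Case 1: Carol is a Knight (truth-teller)
  Statement is true → they ARE the same → Mia is also a Knight
Case 2: Carol is a Knave (liar)
  Statement is false → they are NOT the same → Mia is a Knight
In both cases, Mia is a Knight.

Knight


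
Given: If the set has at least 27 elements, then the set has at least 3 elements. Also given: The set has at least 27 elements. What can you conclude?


Modus ponens: P → Q, P ⊢ Q
P: the set has at least 27 elements
Q: the set has at least 3 elements
We have P → Q and P is true.
By modus ponens, Q must be true.

The set has at least 3 elements


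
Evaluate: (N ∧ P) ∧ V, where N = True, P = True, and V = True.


N = True, P = True, V = True
Step 1: N ∧ P = True AND True = True
Step 2: True ∧ V = True AND True = True
AND is true only when ALL operands are true.

True


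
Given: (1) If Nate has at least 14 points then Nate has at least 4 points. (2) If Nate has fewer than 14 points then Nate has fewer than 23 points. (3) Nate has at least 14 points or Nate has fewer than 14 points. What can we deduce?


Constructive dilemma: (P → Q) ∧ (R → S), P ∨ R ⊢ Q ∨ S
Premise 1: Nate has at least 14 points → Nate has at least 4 points
Premise 2: Nate has fewer than 14 points → Nate has fewer than 23 points
Premise 3: Nate has at least 14 points ∨ Nate has fewer than 14 points
Case 1: Assuming Nate has at least 14 points, then by Premise 1, Nate has at least 4 points.
Case 2: Assuming Nate has fewer than 14 points, then by Premise 2, Nate has fewer than 23 points.
Since one of Nate has at least 14 points or Nate has fewer than 14 points must hold, we get Nate has at least 4 points or Nate has fewer than 23 points.

Nate has at least 4 points or Nate has fewer than 23 points.


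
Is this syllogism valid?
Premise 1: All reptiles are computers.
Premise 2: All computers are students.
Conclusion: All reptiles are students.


Premise 1: All reptiles are computers.
Premise 2: All computers are students.
Conclusion: All reptiles are students.
Barbara syllogism (AAA-1): All A are B, All B are C → All A are C.
Middle term (computers) distributed in premise 2.

Valid


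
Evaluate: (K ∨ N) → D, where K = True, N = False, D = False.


K = True, N = False, D = False
Step 1: K ∨ N = True OR False = True
Step 2: (True) → D: false only when antecedent=True and D=False.
Result: False

False


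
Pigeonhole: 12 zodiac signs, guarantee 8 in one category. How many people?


Pigeonhole: to guarantee k in one of n categories, need (k-1)×n + 1.
k = 8, n = 12
Minimum = (8-1) × 12 + 1 = 7 × 12 + 1

85


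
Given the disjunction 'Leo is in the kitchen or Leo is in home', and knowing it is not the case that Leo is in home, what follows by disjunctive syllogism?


Disjunctive syllogism: P ∨ Q, ¬P ⊢ Q
Disjunction: Leo is in the kitchen ∨ Leo is in home
We know it is not the case that Leo is in home.
By disjunctive syllogism, the other disjunct must be true.

Leo is in the kitchen


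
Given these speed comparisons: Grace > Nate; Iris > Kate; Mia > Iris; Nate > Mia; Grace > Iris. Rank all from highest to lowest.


Constraints: Grace > Nate; Iris > Kate; Mia > Iris; Nate > Mia; Grace > Iris
Method: at each step, the next-highest is the one remaining person who never appears on the smaller side of a constraint between remaining people.
  Step 1: remaining {Iris, Mia, Kate, Grace, Nate}; on the smaller side: {Iris, Mia, Kate, Nate} → Grace is next (Grace > Nate; Grace > Iris).
  Step 2: remaining {Iris, Mia, Kate, Nate}; on the smaller side: {Iris, Mia, Kate} → Nate is next (Nate > Mia).
  Step 3: remaining {Iris, Mia, Kate}; on the smaller side: {Iris, Kate} → Mia is next (Mia > Iris).
  Step 4: remaining {Iris, Kate}; on the smaller side: {Kate} → Iris is next (Iris > Kate).
  Step 5: only Kate remains → lowest.
Final ranking (highest to lowest):

Grace > Nate > Mia > Iris > Kate


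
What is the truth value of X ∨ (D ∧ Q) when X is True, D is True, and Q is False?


X = True, D = True, Q = False
Step 1: D ∧ Q = True AND False = False
Step 2: X ∨ False = True OR False = True
AND evaluated first (higher precedence); then OR applied.

True


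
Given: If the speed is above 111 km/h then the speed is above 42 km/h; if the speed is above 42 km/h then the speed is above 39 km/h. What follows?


Hypothetical syllogism: P → Q, Q → R ⊢ P → R
Premise 1: the speed is above 111 km/h → the speed is above 42 km/h
Premise 2: the speed is above 42 km/h → the speed is above 39 km/h
Chain the implications: the middle term (the speed is above 42 km/h) links the two.
Conclusion: If the speed is above 111 km/h, then the speed is above 39 km/h.

If the speed is above 111 km/h, then the speed is above 39 km/h.


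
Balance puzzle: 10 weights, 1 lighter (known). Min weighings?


Each weighing has 3 outcomes (left heavy / balance / right heavy), so k weighings distinguish at most 3^k cases; splitting into three near-equal groups achieves this.
Need 3^k ≥ 10: 3^2 = 9 < 10 ≤ 3^3 = 27
k = ⌈log₃(10)⌉ = 3

3


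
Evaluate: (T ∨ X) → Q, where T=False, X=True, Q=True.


T = False, X = True, Q = True
Expression: (T ∨ X) → Q
Step 1: T ∨ X = False OR True = True
Step 2: (True) → Q = True → True (false only if antecedent True and consequent False) = True

True


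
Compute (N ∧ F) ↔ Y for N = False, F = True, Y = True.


N = False, F = True, Y = True
Step 1: N ∧ F = False AND True = False
Step 2: (False) ↔ Y: true when both sides have same truth value.
Result: False ↔ True = False

False


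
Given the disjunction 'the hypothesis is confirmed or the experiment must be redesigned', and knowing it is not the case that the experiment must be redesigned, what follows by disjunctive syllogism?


Disjunctive syllogism: P ∨ Q, ¬P ⊢ Q
Disjunction: the hypothesis is confirmed ∨ the experiment must be redesigned
We know it is not the case that the experiment must be redesigned.
By disjunctive syllogism, the other disjunct must be true.

The hypothesis is confirmed


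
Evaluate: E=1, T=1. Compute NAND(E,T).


E AND T = 1
NOT(1) = 0

0


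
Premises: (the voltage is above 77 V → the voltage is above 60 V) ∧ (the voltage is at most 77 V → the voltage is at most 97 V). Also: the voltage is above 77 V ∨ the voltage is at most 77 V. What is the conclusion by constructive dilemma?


Constructive dilemma: (P → Q) ∧ (R → S), P ∨ R ⊢ Q ∨ S
Premise 1: the voltage is above 77 V → the voltage is above 60 V
Premise 2: the voltage is at most 77 V → the voltage is at most 97 V
Premise 3: the voltage is above 77 V ∨ the voltage is at most 77 V
Case 1: Assuming the voltage is above 77 V, then by Premise 1, the voltage is above 60 V.
Case 2: Assuming the voltage is at most 77 V, then by Premise 2, the voltage is at most 97 V.
Since one of the voltage is above 77 V or the voltage is at most 77 V must hold, we get the voltage is above 60 V or the voltage is at most 97 V.

The voltage is above 60 V or the voltage is at most 97 V.
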